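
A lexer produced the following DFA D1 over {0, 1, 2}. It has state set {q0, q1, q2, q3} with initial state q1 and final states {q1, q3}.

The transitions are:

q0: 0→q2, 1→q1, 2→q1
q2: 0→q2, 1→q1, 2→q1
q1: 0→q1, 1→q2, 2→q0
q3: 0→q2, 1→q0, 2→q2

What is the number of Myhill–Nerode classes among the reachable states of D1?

2

First remove the unreachable states {q3}; 3 states remain.
P0 = {q1} | {q0,q2}.
The partition is now stable with 2 blocks: {q1} | {q0,q2}.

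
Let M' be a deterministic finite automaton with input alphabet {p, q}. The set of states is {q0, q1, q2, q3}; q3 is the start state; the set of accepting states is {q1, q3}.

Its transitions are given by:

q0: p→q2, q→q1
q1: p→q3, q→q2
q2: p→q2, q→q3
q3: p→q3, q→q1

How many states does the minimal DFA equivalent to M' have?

3

First remove the unreachable states {q0}; 3 states remain.
Start with accepting vs non-accepting: {q1,q3} | {q2}.
Split {q1,q3} by δ(·,q) → {q1} and {q3}.
Stable partition: {q1} | {q2} | {q3} — 3 equivalence classes.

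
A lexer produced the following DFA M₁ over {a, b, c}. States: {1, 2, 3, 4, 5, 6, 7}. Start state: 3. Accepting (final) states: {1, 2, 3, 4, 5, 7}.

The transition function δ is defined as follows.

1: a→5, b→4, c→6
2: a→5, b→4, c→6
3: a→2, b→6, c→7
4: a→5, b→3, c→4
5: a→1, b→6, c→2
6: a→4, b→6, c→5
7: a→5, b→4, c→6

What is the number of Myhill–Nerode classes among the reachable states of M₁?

4

All states are reachable from the start state.
P0 = {1,2,3,4,5,7} | {6}.
On input b, block {1,2,3,4,5,7} splits into {1,2,4,7} and {3,5}.
On input b, block {1,2,4,7} splits into {1,2,7} and {4}.
The partition is now stable with 4 blocks: {1,2,7} | {6} | {3,5} | {4}.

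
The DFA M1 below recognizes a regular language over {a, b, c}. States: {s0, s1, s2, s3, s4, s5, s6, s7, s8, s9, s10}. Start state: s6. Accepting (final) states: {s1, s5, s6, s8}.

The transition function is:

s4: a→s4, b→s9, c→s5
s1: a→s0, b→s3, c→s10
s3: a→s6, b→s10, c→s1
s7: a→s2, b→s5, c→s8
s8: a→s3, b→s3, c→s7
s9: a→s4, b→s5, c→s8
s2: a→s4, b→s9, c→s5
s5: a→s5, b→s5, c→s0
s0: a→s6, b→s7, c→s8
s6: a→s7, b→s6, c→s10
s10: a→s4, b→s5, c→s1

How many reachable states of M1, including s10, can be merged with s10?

P0 = {s1,s5,s6,s8} | {s0,s2,s3,s4,s7,s9,s10}.
Split {s1,s5,s6,s8} by δ(·,a) → {s1,s6,s8} and {s5}.
Refine {s1,s6,s8} on symbol b: members go to different blocks, giving {s1,s8} and {s6}.
Split {s0,s2,s3,s4,s7,s9,s10} by δ(·,a) → {s2,s4,s7,s9,s10} and {s0,s3}.
Refine {s2,s4,s7,s9,s10} on symbol b: members go to different blocks, giving {s7,s9,s10} and {s2,s4}.
The partition is now stable with 6 blocks: {s1,s8} | {s7,s9,s10} | {s5} | {s6} | {s0,s3} | {s2,s4}.
State s10 belongs to the block {s7,s9,s10}, which has 3 states.

3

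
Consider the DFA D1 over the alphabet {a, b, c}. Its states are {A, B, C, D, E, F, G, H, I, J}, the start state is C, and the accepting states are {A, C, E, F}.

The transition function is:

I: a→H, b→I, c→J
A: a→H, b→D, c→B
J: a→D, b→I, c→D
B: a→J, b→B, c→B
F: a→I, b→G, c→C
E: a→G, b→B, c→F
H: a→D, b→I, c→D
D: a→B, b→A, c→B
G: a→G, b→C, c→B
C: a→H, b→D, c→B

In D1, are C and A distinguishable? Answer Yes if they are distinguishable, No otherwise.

No

States {E,F,G} cannot be reached from the start state, so discard them.
Initial partition by acceptance: {A,C} | {B,D,H,I,J}.
On input b, block {B,D,H,I,J} splits into {B,H,I,J} and {D}.
Refine {B,H,I,J} on symbol a: members go to different blocks, giving {B,I} and {H,J}.
Refine {B,I} on symbol c: members go to different blocks, giving {B} and {I}.
No further refinement is possible. Final partition (5 blocks): {A,C} | {B} | {D} | {H,J} | {I}.
C and A lie in the same block of the stable partition, so they are equivalent — no string distinguishes them.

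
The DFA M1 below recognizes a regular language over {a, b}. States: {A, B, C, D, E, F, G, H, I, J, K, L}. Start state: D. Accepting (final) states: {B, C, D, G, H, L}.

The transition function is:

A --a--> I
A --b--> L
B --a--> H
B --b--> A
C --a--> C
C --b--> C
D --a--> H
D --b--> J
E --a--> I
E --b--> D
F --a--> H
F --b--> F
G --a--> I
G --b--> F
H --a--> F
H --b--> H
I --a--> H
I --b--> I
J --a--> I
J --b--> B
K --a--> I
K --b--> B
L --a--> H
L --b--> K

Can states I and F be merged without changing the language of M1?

States {C,E,G} cannot be reached from the start state, so discard them.
P0 = {B,D,H,L} | {A,F,I,J,K}.
Refine {B,D,H,L} on symbol a: members go to different blocks, giving {B,D,L} and {H}.
Refine {A,F,I,J,K} on symbol a: members go to different blocks, giving {A,J,K} and {F,I}.
Stable partition: {B,D,L} | {A,J,K} | {H} | {F,I} — 4 equivalence classes.
I and F lie in the same block of the stable partition, so they are equivalent — no string distinguishes them.

Yes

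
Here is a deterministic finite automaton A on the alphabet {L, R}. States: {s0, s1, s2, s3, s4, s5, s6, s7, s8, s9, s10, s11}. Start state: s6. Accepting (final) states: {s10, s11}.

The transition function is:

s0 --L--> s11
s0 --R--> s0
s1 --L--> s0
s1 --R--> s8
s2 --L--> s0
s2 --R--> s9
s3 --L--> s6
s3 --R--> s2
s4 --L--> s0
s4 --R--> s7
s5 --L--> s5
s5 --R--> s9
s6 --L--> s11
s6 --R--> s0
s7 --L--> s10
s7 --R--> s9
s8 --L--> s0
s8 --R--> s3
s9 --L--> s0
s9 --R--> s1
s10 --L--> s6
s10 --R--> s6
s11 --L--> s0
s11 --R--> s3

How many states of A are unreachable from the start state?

4

No path from s6 leads to s4, s5, s7, s10; the other 8 states are all reachable.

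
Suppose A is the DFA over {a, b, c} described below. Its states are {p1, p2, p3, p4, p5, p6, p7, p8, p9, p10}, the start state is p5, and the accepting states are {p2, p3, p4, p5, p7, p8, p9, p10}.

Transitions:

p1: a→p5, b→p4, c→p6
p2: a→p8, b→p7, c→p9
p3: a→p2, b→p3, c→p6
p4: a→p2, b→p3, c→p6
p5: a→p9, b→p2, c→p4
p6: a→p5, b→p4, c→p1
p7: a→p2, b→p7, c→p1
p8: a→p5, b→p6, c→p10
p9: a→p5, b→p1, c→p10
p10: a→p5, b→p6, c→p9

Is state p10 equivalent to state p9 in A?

All states are reachable from the start state.
P0 = {p2,p3,p4,p5,p7,p8,p9,p10} | {p1,p6}.
Split {p2,p3,p4,p5,p7,p8,p9,p10} by δ(·,b) → {p2,p3,p4,p5,p7} and {p8,p9,p10}.
Refine {p2,p3,p4,p5,p7} on symbol a: members go to different blocks, giving {p3,p4,p7} and {p2,p5}.
On input b, block {p2,p5} splits into {p2} and {p5}.
No further refinement is possible. Final partition (5 blocks): {p3,p4,p7} | {p1,p6} | {p8,p9,p10} | {p2} | {p5}.
p10 and p9 lie in the same block of the stable partition, so they are equivalent — no string distinguishes them.

Yes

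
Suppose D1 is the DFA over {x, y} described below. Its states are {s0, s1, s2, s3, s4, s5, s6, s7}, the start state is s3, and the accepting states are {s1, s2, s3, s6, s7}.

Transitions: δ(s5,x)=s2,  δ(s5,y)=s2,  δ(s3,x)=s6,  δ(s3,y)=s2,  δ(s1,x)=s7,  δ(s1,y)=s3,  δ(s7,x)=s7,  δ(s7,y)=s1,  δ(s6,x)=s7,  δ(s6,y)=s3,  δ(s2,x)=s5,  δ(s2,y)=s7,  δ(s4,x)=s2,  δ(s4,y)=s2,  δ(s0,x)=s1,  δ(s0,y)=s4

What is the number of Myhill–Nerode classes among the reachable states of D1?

5

States {s0,s4} cannot be reached from the start state, so discard them.
Initial partition by acceptance: {s1,s2,s3,s6,s7} | {s5}.
On input x, block {s1,s2,s3,s6,s7} splits into {s1,s3,s6,s7} and {s2}.
Split {s1,s3,s6,s7} by δ(·,y) → {s1,s6,s7} and {s3}.
Split {s1,s6,s7} by δ(·,y) → {s1,s6} and {s7}.
Stable partition: {s1,s6} | {s5} | {s2} | {s3} | {s7} — 5 equivalence classes.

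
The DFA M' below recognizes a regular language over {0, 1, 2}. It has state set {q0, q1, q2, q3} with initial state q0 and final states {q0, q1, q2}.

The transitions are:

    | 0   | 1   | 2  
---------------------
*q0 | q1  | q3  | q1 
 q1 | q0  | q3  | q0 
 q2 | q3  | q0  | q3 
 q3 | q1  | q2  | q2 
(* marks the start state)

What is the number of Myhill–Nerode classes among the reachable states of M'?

P0 = {q0,q1,q2} | {q3}.
Split {q0,q1,q2} by δ(·,0) → {q0,q1} and {q2}.
No further refinement is possible. Final partition (3 blocks): {q0,q1} | {q3} | {q2}.

3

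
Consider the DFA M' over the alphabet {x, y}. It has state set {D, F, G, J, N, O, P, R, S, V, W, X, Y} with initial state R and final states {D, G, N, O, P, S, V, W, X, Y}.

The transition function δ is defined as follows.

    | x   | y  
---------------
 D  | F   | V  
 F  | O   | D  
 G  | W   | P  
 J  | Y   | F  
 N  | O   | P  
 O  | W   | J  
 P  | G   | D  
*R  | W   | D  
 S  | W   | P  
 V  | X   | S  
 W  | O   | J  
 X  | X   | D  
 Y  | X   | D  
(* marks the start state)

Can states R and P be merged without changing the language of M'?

No

States {N} cannot be reached from the start state, so discard them.
Start with accepting vs non-accepting: {D,G,O,P,S,V,W,X,Y} | {F,J,R}.
Split {D,G,O,P,S,V,W,X,Y} by δ(·,x) → {G,O,P,S,V,W,X,Y} and {D}.
Refine {G,O,P,S,V,W,X,Y} on symbol y: members go to different blocks, giving {P,X,Y} and {G,S,V} and {O,W}.
On input x, block {P,X,Y} splits into {X,Y} and {P}.
On input x, block {F,J,R} splits into {F,R} and {J}.
Split {G,S,V} by δ(·,x) → {G,S} and {V}.
The partition is now stable with 8 blocks: {X,Y} | {F,R} | {D} | {G,S} | {O,W} | {P} | {J} | {V}.
R and P end up in different blocks, so they are distinguishable. For instance, the string 'ε' is accepted from only P.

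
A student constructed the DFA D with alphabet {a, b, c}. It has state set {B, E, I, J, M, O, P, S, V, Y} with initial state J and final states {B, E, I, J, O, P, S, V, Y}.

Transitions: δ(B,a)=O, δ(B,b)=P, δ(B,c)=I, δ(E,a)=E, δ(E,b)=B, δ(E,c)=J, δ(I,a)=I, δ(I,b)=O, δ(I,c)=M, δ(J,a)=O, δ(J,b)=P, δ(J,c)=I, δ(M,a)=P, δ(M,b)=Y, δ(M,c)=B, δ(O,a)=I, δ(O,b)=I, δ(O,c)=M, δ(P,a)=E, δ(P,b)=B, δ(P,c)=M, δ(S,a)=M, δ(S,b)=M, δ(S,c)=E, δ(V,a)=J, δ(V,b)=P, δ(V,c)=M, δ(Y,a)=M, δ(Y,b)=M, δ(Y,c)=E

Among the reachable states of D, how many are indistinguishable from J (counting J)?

Reachable states from the start: {B,E,I,J,M,O,P,Y}. Unreachable: {S,V} — drop them.
Start with accepting vs non-accepting: {B,E,I,J,O,P,Y} | {M}.
On input a, block {B,E,I,J,O,P,Y} splits into {B,E,I,J,O,P} and {Y}.
On input c, block {B,E,I,J,O,P} splits into {B,E,J} and {I,O,P}.
Refine {B,E,J} on symbol a: members go to different blocks, giving {B,J} and {E}.
Refine {I,O,P} on symbol a: members go to different blocks, giving {I,O} and {P}.
No further refinement is possible. Final partition (6 blocks): {B,J} | {M} | {Y} | {I,O} | {E} | {P}.
The equivalence class containing J is {B,J}, of size 2.

2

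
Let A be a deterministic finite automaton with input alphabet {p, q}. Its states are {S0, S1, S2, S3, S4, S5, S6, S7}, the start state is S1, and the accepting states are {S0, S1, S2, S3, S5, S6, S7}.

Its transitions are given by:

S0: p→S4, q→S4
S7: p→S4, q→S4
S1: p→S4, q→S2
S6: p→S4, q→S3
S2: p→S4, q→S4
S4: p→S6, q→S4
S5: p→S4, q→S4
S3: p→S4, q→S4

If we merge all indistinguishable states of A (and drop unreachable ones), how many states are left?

3

First remove the unreachable states {S0,S5,S7}; 5 states remain.
P0 = {S1,S2,S3,S6} | {S4}.
Refine {S1,S2,S3,S6} on symbol q: members go to different blocks, giving {S1,S6} and {S2,S3}.
The partition is now stable with 3 blocks: {S1,S6} | {S4} | {S2,S3}.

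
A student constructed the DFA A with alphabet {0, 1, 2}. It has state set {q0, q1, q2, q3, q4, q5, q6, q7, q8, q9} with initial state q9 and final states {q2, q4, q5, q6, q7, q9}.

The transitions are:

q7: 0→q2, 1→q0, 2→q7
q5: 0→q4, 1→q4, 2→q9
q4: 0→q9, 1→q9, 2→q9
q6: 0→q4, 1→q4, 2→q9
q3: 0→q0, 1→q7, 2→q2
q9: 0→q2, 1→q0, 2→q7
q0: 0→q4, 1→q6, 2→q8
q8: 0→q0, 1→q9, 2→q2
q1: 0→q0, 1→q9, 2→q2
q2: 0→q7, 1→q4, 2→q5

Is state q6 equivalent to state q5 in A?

Reachable states from the start: {q0,q2,q4,q5,q6,q7,q8,q9}. Unreachable: {q1,q3} — drop them.
Initial partition by acceptance: {q2,q4,q5,q6,q7,q9} | {q0,q8}.
Refine {q2,q4,q5,q6,q7,q9} on symbol 1: members go to different blocks, giving {q2,q4,q5,q6} and {q7,q9}.
Split {q2,q4,q5,q6} by δ(·,0) → {q2,q4} and {q5,q6}.
Split {q2,q4} by δ(·,1) → {q2} and {q4}.
Split {q0,q8} by δ(·,0) → {q0} and {q8}.
Stable partition: {q2} | {q0} | {q7,q9} | {q5,q6} | {q4} | {q8} — 6 equivalence classes.
q6 and q5 lie in the same block of the stable partition, so they are equivalent — no string distinguishes them.

Yes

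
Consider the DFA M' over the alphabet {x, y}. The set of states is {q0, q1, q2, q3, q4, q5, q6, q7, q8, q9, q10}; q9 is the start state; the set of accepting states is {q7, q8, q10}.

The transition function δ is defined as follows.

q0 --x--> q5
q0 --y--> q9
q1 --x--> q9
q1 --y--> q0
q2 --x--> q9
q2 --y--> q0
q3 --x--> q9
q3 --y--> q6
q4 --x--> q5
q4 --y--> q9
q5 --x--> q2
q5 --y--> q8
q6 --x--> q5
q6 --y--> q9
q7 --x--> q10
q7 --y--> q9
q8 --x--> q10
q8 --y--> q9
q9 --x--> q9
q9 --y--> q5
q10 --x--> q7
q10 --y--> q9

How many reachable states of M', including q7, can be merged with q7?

Reachable states from the start: {q0,q2,q5,q7,q8,q9,q10}. Unreachable: {q1,q3,q4,q6} — drop them.
Start with accepting vs non-accepting: {q7,q8,q10} | {q0,q2,q5,q9}.
Refine {q0,q2,q5,q9} on symbol y: members go to different blocks, giving {q0,q2,q9} and {q5}.
Split {q0,q2,q9} by δ(·,x) → {q2,q9} and {q0}.
Refine {q2,q9} on symbol y: members go to different blocks, giving {q2} and {q9}.
No further refinement is possible. Final partition (5 blocks): {q7,q8,q10} | {q2} | {q5} | {q0} | {q9}.
The equivalence class containing q7 is {q7,q8,q10}, of size 3.

3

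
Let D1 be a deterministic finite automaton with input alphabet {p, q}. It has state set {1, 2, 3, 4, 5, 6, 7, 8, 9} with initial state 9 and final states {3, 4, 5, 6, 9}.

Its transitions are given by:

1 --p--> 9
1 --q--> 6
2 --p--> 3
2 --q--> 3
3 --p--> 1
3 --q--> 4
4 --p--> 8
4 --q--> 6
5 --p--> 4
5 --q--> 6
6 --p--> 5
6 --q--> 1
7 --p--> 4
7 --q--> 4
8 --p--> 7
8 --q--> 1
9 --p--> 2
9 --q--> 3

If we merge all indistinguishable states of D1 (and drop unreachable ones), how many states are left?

9

Every state is reachable, so we keep all 9.
P0 = {3,4,5,6,9} | {1,2,7,8}.
On input p, block {3,4,5,6,9} splits into {3,4,9} and {5,6}.
Refine {3,4,9} on symbol q: members go to different blocks, giving {3,9} and {4}.
Split {3,9} by δ(·,q) → {3} and {9}.
Refine {1,2,7,8} on symbol p: members go to different blocks, giving {1} and {2} and {7} and {8}.
Refine {5,6} on symbol p: members go to different blocks, giving {5} and {6}.
Stable partition: {3} | {1} | {5} | {4} | {9} | {2} | {7} | {8} | {6} — 9 equivalence classes.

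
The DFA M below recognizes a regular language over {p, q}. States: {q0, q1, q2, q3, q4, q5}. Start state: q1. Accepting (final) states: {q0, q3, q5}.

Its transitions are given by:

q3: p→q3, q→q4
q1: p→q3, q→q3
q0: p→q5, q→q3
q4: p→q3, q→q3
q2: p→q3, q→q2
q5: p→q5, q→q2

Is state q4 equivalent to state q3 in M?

States {q0,q2,q5} cannot be reached from the start state, so discard them.
P0 = {q3} | {q1,q4}.
Stable partition: {q3} | {q1,q4} — 2 equivalence classes.
q4 and q3 end up in different blocks, so they are distinguishable. For instance, the string 'ε' is accepted from only q3.

No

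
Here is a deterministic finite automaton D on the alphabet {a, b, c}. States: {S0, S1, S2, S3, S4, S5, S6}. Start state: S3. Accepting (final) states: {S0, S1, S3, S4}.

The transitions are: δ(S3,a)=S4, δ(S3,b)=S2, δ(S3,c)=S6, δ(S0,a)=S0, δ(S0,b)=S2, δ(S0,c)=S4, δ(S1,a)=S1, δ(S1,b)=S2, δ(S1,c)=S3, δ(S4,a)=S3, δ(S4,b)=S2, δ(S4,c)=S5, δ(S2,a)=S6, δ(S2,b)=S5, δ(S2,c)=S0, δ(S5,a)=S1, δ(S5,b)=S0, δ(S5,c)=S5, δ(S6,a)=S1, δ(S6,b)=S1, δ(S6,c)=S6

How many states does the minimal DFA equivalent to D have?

4

All states are reachable from the start state.
Initial partition by acceptance: {S0,S1,S3,S4} | {S2,S5,S6}.
On input c, block {S0,S1,S3,S4} splits into {S0,S1} and {S3,S4}.
On input a, block {S2,S5,S6} splits into {S5,S6} and {S2}.
No further refinement is possible. Final partition (4 blocks): {S0,S1} | {S5,S6} | {S3,S4} | {S2}.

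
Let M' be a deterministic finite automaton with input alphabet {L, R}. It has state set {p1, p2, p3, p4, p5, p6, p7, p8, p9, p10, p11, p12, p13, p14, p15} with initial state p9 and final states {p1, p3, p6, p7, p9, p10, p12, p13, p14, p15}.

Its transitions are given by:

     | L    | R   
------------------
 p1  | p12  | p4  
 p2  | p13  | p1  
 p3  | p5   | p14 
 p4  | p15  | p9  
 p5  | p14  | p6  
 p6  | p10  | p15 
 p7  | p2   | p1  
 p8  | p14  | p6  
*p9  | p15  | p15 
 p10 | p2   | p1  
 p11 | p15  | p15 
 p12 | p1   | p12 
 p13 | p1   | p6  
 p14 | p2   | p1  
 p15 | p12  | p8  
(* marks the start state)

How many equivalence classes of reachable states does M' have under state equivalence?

States {p3,p5,p7,p11} cannot be reached from the start state, so discard them.
Start with accepting vs non-accepting: {p1,p6,p9,p10,p12,p13,p14,p15} | {p2,p4,p8}.
Split {p1,p6,p9,p10,p12,p13,p14,p15} by δ(·,L) → {p1,p6,p9,p12,p13,p15} and {p10,p14}.
Refine {p1,p6,p9,p12,p13,p15} on symbol L: members go to different blocks, giving {p1,p9,p12,p13,p15} and {p6}.
Split {p1,p9,p12,p13,p15} by δ(·,R) → {p1,p15} and {p9,p12} and {p13}.
Refine {p2,p4,p8} on symbol L: members go to different blocks, giving {p2} and {p4} and {p8}.
On input R, block {p1,p15} splits into {p1} and {p15}.
Split {p9,p12} by δ(·,L) → {p9} and {p12}.
Stable partition: {p1} | {p2} | {p10,p14} | {p6} | {p9} | {p13} | {p4} | {p8} | {p15} | {p12} — 10 equivalence classes.

10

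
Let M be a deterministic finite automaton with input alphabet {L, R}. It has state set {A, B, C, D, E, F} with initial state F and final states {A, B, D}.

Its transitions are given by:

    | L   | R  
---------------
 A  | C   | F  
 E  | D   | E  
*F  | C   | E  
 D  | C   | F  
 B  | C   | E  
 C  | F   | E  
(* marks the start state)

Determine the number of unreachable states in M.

BFS from F reaches {C, D, E, F}; the 2 state(s) A, B are never visited.

2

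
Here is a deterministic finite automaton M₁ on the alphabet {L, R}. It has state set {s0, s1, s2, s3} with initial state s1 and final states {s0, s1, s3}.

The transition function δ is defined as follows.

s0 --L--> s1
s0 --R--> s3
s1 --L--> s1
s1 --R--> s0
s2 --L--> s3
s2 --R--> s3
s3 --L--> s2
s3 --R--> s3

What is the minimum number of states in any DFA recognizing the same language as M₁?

4

Start with accepting vs non-accepting: {s0,s1,s3} | {s2}.
Split {s0,s1,s3} by δ(·,L) → {s0,s1} and {s3}.
On input R, block {s0,s1} splits into {s0} and {s1}.
The partition is now stable with 4 blocks: {s0} | {s2} | {s3} | {s1}.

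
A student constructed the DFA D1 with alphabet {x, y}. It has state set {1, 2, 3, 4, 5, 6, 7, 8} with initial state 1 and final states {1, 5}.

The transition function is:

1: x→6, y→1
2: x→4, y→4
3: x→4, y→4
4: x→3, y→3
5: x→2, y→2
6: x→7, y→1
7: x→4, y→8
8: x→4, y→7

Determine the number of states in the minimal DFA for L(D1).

3

Reachable states from the start: {1,3,4,6,7,8}. Unreachable: {2,5} — drop them.
Start with accepting vs non-accepting: {1} | {3,4,6,7,8}.
On input y, block {3,4,6,7,8} splits into {3,4,7,8} and {6}.
The partition is now stable with 3 blocks: {1} | {3,4,7,8} | {6}.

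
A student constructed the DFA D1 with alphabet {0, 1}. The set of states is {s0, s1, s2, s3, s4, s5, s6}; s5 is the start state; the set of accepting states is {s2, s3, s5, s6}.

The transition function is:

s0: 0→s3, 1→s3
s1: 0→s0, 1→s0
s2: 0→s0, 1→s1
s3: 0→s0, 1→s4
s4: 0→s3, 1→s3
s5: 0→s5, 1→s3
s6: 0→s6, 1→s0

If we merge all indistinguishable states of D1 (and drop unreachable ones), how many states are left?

3

Reachable states from the start: {s0,s3,s4,s5}. Unreachable: {s1,s2,s6} — drop them.
Start with accepting vs non-accepting: {s3,s5} | {s0,s4}.
Refine {s3,s5} on symbol 0: members go to different blocks, giving {s3} and {s5}.
The partition is now stable with 3 blocks: {s3} | {s0,s4} | {s5}.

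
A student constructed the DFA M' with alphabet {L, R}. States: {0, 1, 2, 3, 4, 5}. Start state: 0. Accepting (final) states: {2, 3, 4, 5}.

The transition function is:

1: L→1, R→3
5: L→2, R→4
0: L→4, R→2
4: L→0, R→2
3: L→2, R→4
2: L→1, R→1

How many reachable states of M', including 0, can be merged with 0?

Reachable states from the start: {0,1,2,3,4}. Unreachable: {5} — drop them.
Start with accepting vs non-accepting: {2,3,4} | {0,1}.
On input L, block {2,3,4} splits into {2,4} and {3}.
Refine {2,4} on symbol R: members go to different blocks, giving {2} and {4}.
Refine {0,1} on symbol L: members go to different blocks, giving {0} and {1}.
Stable partition: {2} | {0} | {3} | {4} | {1} — 5 equivalence classes.
The equivalence class containing 0 is {0}, of size 1.

1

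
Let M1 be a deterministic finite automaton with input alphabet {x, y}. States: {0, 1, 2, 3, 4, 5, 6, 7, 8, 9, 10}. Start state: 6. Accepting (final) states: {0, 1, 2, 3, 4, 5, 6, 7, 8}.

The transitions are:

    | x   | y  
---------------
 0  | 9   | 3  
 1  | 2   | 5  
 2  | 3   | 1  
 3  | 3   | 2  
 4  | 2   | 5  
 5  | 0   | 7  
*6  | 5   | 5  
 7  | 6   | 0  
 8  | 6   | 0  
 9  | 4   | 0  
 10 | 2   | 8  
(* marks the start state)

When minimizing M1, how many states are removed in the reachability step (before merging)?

Starting at 6 and following transitions, the reachable set is {0, 1, 2, 3, 4, 5, 6, 7, 9}. That leaves 8, 10 unreachable — 2 in total.

2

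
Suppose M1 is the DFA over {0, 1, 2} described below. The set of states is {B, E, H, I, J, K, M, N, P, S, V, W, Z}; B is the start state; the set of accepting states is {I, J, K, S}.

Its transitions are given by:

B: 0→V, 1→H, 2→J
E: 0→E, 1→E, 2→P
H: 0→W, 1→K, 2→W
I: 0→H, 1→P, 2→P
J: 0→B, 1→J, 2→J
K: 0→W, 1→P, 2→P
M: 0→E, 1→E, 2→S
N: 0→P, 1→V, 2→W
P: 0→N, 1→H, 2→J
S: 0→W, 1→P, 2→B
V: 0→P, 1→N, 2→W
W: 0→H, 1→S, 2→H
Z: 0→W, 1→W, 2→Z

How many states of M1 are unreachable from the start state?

4

Starting at B and following transitions, the reachable set is {B, H, J, K, N, P, S, V, W}. That leaves E, I, M, Z unreachable — 4 in total.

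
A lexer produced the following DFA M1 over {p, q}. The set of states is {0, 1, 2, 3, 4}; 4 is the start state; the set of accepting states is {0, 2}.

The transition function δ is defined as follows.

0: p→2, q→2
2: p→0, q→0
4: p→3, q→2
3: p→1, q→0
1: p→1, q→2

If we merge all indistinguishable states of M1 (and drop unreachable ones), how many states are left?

2

Every state is reachable, so we keep all 5.
Initial partition by acceptance: {0,2} | {1,3,4}.
Stable partition: {0,2} | {1,3,4} — 2 equivalence classes.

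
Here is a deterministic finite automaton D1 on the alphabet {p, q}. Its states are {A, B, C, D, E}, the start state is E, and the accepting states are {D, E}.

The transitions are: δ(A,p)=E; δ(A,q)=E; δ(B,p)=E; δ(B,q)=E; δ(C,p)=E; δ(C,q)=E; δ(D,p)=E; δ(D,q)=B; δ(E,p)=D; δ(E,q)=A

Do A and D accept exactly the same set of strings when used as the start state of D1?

No

Reachable states from the start: {A,B,D,E}. Unreachable: {C} — drop them.
P0 = {D,E} | {A,B}.
No further refinement is possible. Final partition (2 blocks): {D,E} | {A,B}.
A and D end up in different blocks, so they are distinguishable. For instance, the string 'ε' is accepted from only D.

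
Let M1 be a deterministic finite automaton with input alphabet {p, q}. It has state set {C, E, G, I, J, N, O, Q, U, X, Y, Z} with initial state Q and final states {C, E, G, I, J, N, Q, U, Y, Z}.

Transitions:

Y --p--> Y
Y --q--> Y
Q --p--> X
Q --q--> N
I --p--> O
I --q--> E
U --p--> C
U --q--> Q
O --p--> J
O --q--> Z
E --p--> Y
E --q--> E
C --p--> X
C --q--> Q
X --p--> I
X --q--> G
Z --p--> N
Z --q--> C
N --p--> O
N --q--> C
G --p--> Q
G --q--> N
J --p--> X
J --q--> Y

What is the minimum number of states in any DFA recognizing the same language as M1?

5

Reachable states from the start: {C,E,G,I,J,N,O,Q,X,Y,Z}. Unreachable: {U} — drop them.
Start with accepting vs non-accepting: {C,E,G,I,J,N,Q,Y,Z} | {O,X}.
Split {C,E,G,I,J,N,Q,Y,Z} by δ(·,p) → {C,I,J,N,Q} and {E,G,Y,Z}.
Split {C,I,J,N,Q} by δ(·,q) → {C,N,Q} and {I,J}.
Refine {E,G,Y,Z} on symbol p: members go to different blocks, giving {E,Y} and {G,Z}.
Stable partition: {C,N,Q} | {O,X} | {E,Y} | {I,J} | {G,Z} — 5 equivalence classes.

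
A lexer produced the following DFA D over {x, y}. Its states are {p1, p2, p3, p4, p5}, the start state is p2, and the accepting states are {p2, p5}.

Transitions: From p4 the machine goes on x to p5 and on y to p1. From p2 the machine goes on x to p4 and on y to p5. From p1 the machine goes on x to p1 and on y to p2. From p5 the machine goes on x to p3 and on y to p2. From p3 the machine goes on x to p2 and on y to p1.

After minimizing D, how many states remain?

3

Initial partition by acceptance: {p2,p5} | {p1,p3,p4}.
Refine {p1,p3,p4} on symbol x: members go to different blocks, giving {p3,p4} and {p1}.
The partition is now stable with 3 blocks: {p2,p5} | {p3,p4} | {p1}.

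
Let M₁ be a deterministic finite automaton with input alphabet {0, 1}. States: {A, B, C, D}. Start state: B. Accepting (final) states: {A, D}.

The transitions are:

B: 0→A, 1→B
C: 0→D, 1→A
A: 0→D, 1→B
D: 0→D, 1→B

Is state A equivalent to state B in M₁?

Reachable states from the start: {A,B,D}. Unreachable: {C} — drop them.
Start with accepting vs non-accepting: {A,D} | {B}.
No further refinement is possible. Final partition (2 blocks): {A,D} | {B}.
A and B end up in different blocks, so they are distinguishable. For instance, the string 'ε' is accepted from only A.

No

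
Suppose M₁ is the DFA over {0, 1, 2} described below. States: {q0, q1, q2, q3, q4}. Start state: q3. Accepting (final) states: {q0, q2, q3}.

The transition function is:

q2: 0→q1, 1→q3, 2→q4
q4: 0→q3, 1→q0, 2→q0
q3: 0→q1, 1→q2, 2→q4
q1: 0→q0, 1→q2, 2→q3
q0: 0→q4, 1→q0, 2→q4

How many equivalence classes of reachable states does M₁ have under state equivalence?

2

All states are reachable from the start state.
Initial partition by acceptance: {q0,q2,q3} | {q1,q4}.
The partition is now stable with 2 blocks: {q0,q2,q3} | {q1,q4}.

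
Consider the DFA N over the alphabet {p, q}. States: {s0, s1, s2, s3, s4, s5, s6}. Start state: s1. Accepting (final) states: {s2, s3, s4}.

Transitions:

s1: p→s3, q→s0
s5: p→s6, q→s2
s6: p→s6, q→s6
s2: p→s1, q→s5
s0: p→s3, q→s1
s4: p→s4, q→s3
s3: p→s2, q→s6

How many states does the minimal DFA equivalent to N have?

States {s4} cannot be reached from the start state, so discard them.
Initial partition by acceptance: {s2,s3} | {s0,s1,s5,s6}.
Split {s2,s3} by δ(·,p) → {s2} and {s3}.
Refine {s0,s1,s5,s6} on symbol p: members go to different blocks, giving {s0,s1} and {s5,s6}.
Split {s5,s6} by δ(·,q) → {s5} and {s6}.
The partition is now stable with 5 blocks: {s2} | {s0,s1} | {s3} | {s5} | {s6}.

5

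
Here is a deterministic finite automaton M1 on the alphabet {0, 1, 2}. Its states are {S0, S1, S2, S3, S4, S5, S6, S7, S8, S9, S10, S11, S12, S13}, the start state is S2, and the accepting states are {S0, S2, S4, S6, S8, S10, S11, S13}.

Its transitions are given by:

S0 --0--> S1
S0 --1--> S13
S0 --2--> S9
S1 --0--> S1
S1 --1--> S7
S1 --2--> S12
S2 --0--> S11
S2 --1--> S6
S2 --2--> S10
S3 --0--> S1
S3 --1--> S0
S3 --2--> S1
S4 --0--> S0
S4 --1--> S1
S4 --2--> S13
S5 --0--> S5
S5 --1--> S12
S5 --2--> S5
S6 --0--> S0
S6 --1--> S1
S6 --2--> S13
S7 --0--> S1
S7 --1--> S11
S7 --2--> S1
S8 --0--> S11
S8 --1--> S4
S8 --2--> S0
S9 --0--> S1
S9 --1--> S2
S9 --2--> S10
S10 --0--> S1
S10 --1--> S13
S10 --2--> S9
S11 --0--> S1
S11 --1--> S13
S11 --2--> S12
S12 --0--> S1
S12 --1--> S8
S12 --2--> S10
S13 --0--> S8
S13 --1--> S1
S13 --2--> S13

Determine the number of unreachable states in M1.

2

Starting at S2 and following transitions, the reachable set is {S0, S1, S2, S4, S6, S7, S8, S9, S10, S11, S12, S13}. That leaves S3, S5 unreachable — 2 in total.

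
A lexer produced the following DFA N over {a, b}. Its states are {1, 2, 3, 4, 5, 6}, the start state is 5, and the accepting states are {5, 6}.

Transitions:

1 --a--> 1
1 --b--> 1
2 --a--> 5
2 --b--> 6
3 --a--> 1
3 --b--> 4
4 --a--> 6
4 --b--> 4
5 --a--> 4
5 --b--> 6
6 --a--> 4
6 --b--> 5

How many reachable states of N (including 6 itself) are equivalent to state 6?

States {1,2,3} cannot be reached from the start state, so discard them.
Initial partition by acceptance: {5,6} | {4}.
The partition is now stable with 2 blocks: {5,6} | {4}.
The equivalence class containing 6 is {5,6}, of size 2.

2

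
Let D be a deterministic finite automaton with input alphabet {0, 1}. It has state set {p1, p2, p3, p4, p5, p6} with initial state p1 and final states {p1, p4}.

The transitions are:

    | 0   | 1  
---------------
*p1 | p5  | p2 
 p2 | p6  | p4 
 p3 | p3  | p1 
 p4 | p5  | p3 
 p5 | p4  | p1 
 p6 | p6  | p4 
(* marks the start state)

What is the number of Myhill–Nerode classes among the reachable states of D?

3

Every state is reachable, so we keep all 6.
P0 = {p1,p4} | {p2,p3,p5,p6}.
Refine {p2,p3,p5,p6} on symbol 0: members go to different blocks, giving {p2,p3,p6} and {p5}.
The partition is now stable with 3 blocks: {p1,p4} | {p2,p3,p6} | {p5}.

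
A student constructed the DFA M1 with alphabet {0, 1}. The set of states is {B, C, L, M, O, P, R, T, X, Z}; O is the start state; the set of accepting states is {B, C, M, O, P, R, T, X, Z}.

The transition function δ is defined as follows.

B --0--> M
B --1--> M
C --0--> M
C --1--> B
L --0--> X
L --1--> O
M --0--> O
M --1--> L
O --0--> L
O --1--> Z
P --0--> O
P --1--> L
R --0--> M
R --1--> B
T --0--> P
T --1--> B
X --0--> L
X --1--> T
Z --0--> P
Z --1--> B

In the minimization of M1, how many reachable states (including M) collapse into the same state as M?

2

First remove the unreachable states {C,R}; 8 states remain.
Initial partition by acceptance: {B,M,O,P,T,X,Z} | {L}.
On input 0, block {B,M,O,P,T,X,Z} splits into {B,M,P,T,Z} and {O,X}.
Split {B,M,P,T,Z} by δ(·,0) → {B,T,Z} and {M,P}.
On input 1, block {B,T,Z} splits into {T,Z} and {B}.
No further refinement is possible. Final partition (5 blocks): {T,Z} | {L} | {O,X} | {M,P} | {B}.
The equivalence class containing M is {M,P}, of size 2.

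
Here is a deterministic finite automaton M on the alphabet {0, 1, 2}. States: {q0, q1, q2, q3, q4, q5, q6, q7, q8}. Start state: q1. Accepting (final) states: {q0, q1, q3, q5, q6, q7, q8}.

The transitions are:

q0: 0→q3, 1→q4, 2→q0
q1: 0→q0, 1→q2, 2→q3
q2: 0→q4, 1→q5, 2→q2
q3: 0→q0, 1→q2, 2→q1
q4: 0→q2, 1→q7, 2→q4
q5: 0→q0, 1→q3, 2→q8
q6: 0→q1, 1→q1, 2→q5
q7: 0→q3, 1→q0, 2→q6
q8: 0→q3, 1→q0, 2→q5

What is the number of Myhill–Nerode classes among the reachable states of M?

3

Every state is reachable, so we keep all 9.
Start with accepting vs non-accepting: {q0,q1,q3,q5,q6,q7,q8} | {q2,q4}.
Split {q0,q1,q3,q5,q6,q7,q8} by δ(·,1) → {q5,q6,q7,q8} and {q0,q1,q3}.
No further refinement is possible. Final partition (3 blocks): {q5,q6,q7,q8} | {q2,q4} | {q0,q1,q3}.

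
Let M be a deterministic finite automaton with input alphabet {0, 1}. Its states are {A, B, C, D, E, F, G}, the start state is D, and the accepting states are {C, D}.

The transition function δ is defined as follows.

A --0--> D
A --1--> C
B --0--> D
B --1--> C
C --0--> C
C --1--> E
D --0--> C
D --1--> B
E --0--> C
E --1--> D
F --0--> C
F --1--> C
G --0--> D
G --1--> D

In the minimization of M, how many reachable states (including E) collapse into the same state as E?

2

Reachable states from the start: {B,C,D,E}. Unreachable: {A,F,G} — drop them.
Initial partition by acceptance: {C,D} | {B,E}.
The partition is now stable with 2 blocks: {C,D} | {B,E}.
State E belongs to the block {B,E}, which has 2 states.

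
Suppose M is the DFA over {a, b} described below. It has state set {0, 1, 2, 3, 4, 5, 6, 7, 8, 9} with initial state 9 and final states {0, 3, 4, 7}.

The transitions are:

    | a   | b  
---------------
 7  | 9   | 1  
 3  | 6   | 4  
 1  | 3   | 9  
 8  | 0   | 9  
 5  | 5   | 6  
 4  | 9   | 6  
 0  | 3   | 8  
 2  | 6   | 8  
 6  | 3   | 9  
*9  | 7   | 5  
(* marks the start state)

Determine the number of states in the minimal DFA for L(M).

5

First remove the unreachable states {0,2,8}; 7 states remain.
P0 = {3,4,7} | {1,5,6,9}.
On input b, block {3,4,7} splits into {4,7} and {3}.
On input a, block {1,5,6,9} splits into {1,6} and {5} and {9}.
No further refinement is possible. Final partition (5 blocks): {4,7} | {1,6} | {3} | {5} | {9}.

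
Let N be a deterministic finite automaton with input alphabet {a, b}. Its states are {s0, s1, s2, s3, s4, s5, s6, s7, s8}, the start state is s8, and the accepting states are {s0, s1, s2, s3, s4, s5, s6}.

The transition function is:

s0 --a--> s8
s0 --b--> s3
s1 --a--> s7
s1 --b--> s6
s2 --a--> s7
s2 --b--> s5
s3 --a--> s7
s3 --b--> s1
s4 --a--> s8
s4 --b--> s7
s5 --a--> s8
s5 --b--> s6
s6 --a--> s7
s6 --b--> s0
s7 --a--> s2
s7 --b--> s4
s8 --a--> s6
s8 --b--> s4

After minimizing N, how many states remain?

3

All states are reachable from the start state.
Start with accepting vs non-accepting: {s0,s1,s2,s3,s4,s5,s6} | {s7,s8}.
Refine {s0,s1,s2,s3,s4,s5,s6} on symbol b: members go to different blocks, giving {s0,s1,s2,s3,s5,s6} and {s4}.
The partition is now stable with 3 blocks: {s0,s1,s2,s3,s5,s6} | {s7,s8} | {s4}.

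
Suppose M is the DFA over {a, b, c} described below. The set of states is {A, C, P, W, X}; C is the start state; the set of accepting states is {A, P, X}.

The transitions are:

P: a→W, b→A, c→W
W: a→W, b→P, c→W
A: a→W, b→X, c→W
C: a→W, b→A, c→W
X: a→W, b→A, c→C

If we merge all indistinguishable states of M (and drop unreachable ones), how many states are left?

2

All states are reachable from the start state.
Initial partition by acceptance: {A,P,X} | {C,W}.
No further refinement is possible. Final partition (2 blocks): {A,P,X} | {C,W}.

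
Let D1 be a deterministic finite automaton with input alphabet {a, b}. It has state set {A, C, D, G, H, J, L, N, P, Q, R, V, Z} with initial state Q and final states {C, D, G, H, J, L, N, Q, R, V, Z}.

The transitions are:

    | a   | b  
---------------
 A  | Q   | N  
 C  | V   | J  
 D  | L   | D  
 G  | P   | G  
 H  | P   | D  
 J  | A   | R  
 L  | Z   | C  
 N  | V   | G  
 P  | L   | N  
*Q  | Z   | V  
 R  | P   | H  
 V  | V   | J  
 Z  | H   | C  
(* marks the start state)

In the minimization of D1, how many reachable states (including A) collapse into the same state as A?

2

Every state is reachable, so we keep all 13.
P0 = {C,D,G,H,J,L,N,Q,R,V,Z} | {A,P}.
On input a, block {C,D,G,H,J,L,N,Q,R,V,Z} splits into {C,D,L,N,Q,V,Z} and {G,H,J,R}.
Split {C,D,L,N,Q,V,Z} by δ(·,a) → {C,D,L,N,Q,V} and {Z}.
Split {C,D,L,N,Q,V} by δ(·,a) → {C,D,N,V} and {L,Q}.
Split {C,D,N,V} by δ(·,a) → {C,N,V} and {D}.
Split {G,H,J,R} by δ(·,b) → {G,J,R} and {H}.
Split {G,J,R} by δ(·,b) → {G,J} and {R}.
On input b, block {G,J} splits into {J} and {G}.
Split {C,N,V} by δ(·,b) → {C,V} and {N}.
No further refinement is possible. Final partition (10 blocks): {C,V} | {A,P} | {J} | {Z} | {L,Q} | {D} | {H} | {R} | {G} | {N}.
State A belongs to the block {A,P}, which has 2 states.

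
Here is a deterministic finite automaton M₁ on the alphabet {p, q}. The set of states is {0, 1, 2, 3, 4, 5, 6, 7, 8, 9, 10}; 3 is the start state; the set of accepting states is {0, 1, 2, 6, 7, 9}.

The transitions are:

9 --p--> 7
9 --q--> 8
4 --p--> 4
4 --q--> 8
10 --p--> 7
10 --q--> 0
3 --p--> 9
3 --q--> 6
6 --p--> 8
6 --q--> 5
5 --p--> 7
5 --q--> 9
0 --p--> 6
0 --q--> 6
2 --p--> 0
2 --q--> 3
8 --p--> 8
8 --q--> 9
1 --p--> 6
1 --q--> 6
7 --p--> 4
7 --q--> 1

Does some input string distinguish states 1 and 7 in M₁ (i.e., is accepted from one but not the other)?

Yes

States {0,2,10} cannot be reached from the start state, so discard them.
Initial partition by acceptance: {1,6,7,9} | {3,4,5,8}.
On input p, block {1,6,7,9} splits into {1,9} and {6,7}.
Refine {1,9} on symbol q: members go to different blocks, giving {1} and {9}.
Split {3,4,5,8} by δ(·,p) → {4,8} and {3} and {5}.
Split {4,8} by δ(·,q) → {4} and {8}.
On input p, block {6,7} splits into {6} and {7}.
The partition is now stable with 8 blocks: {1} | {4} | {6} | {9} | {3} | {5} | {8} | {7}.
1 and 7 end up in different blocks, so they are distinguishable. For instance, the string 'p' is accepted from only 1.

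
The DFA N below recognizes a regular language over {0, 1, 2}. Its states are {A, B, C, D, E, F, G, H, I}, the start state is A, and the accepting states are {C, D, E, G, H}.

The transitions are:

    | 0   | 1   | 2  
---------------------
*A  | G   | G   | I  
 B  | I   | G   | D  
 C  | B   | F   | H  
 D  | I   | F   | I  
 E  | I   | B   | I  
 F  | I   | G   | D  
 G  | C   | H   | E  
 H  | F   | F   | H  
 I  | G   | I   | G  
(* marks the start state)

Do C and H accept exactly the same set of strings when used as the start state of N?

Every state is reachable, so we keep all 9.
Initial partition by acceptance: {C,D,E,G,H} | {A,B,F,I}.
Refine {C,D,E,G,H} on symbol 0: members go to different blocks, giving {C,D,E,H} and {G}.
Split {C,D,E,H} by δ(·,2) → {C,H} and {D,E}.
Split {A,B,F,I} by δ(·,0) → {A,I} and {B,F}.
Split {A,I} by δ(·,1) → {A} and {I}.
Stable partition: {C,H} | {A} | {G} | {D,E} | {B,F} | {I} — 6 equivalence classes.
C and H lie in the same block of the stable partition, so they are equivalent — no string distinguishes them.

Yes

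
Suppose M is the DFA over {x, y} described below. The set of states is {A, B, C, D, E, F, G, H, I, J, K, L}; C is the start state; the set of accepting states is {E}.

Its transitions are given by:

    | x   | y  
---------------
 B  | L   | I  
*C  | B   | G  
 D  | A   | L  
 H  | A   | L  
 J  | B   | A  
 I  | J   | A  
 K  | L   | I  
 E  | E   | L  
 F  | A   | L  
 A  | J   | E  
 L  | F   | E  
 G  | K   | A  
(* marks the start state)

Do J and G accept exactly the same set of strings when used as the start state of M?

Yes

Reachable states from the start: {A,B,C,E,F,G,I,J,K,L}. Unreachable: {D,H} — drop them.
Start with accepting vs non-accepting: {E} | {A,B,C,F,G,I,J,K,L}.
On input y, block {A,B,C,F,G,I,J,K,L} splits into {B,C,F,G,I,J,K} and {A,L}.
Refine {B,C,F,G,I,J,K} on symbol x: members go to different blocks, giving {C,G,I,J} and {B,F,K}.
On input x, block {C,G,I,J} splits into {C,G,J} and {I}.
Split {C,G,J} by δ(·,y) → {G,J} and {C}.
Refine {A,L} on symbol x: members go to different blocks, giving {A} and {L}.
Split {B,F,K} by δ(·,x) → {B,K} and {F}.
No further refinement is possible. Final partition (8 blocks): {E} | {G,J} | {A} | {B,K} | {I} | {C} | {L} | {F}.
J and G lie in the same block of the stable partition, so they are equivalent — no string distinguishes them.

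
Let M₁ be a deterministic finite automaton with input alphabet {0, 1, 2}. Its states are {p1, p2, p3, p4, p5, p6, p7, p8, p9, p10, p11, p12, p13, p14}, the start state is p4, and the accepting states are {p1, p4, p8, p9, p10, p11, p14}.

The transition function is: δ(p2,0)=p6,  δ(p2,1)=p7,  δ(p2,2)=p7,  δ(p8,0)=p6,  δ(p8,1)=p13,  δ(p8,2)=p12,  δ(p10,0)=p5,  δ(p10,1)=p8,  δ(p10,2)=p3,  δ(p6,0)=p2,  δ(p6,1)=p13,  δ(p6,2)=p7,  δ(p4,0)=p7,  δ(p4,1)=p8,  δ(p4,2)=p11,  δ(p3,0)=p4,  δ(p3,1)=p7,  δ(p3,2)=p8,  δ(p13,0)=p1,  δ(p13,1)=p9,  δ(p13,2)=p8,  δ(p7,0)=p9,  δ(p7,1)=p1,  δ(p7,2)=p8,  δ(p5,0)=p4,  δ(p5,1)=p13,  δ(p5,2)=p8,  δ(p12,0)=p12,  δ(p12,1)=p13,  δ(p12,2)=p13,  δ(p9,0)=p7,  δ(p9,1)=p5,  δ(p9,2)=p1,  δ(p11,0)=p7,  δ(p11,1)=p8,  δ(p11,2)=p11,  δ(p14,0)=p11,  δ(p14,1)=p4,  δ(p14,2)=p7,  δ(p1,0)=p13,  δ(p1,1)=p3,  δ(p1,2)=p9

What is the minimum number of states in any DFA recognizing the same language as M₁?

6

First remove the unreachable states {p10,p14}; 12 states remain.
Initial partition by acceptance: {p1,p4,p8,p9,p11} | {p2,p3,p5,p6,p7,p12,p13}.
On input 1, block {p1,p4,p8,p9,p11} splits into {p1,p8,p9} and {p4,p11}.
Refine {p1,p8,p9} on symbol 2: members go to different blocks, giving {p1,p9} and {p8}.
Split {p2,p3,p5,p6,p7,p12,p13} by δ(·,0) → {p2,p6,p12} and {p3,p5} and {p7,p13}.
Stable partition: {p1,p9} | {p2,p6,p12} | {p4,p11} | {p8} | {p3,p5} | {p7,p13} — 6 equivalence classes.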